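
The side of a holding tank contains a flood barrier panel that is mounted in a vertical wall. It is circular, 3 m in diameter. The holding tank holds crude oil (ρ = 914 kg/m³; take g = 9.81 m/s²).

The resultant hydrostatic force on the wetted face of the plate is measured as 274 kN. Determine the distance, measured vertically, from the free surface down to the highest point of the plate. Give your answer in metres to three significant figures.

d_top ≈ 2.82 m

γ = ρg = 914 × 9.81 / 1000 = 8.96634 kN/m³.
A = π(1.5)² = 7.06858 m².
From F = γ·h_c·A, the centroid depth is h_c = 274/(8.96634 × 7.06858) = 4.32318 m.
The centroid is at the centre, 1.5 m below the top of the plate, so the highest point sits at h_top = 4.32318 − 1.5 = 2.82318 m below the surface.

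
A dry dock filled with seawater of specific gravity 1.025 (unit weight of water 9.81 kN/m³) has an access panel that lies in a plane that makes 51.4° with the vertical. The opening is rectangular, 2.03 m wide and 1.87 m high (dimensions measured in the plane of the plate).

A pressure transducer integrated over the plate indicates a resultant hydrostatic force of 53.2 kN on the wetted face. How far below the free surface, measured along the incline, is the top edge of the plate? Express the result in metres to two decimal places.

γ = 1.025 × 9.81 = 10.05525 kN/m³.
A = 2.03 × 1.87 = 3.7961 m².
From F = γ·h_c·A, the centroid depth is h_c = 53.2/(10.05525 × 3.7961) = 1.39374 m.
The plate makes 51.4° with the vertical, i.e. θ = 90° − 51.4° = 38.6° to the horizontal. Measuring y along the incline from the free-surface line, vertical depth h = y·sinθ with sinθ = 0.623880.
Along the incline, y_c = h_c/sinθ = 1.39374/0.623880 = 2.23399 m.
The centroid lies 1.87/2 = 0.935 m below the top edge, so the top edge sits at y_top = 2.23399 − 0.935 = 1.29899 m along the incline.

y_top ≈ 1.30 m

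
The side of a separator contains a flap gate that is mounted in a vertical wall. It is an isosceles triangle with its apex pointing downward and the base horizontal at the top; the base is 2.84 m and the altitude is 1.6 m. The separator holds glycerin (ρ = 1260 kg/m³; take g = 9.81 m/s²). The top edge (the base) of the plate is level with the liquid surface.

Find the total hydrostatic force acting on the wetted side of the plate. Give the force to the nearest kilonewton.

γ = ρg = 1260 × 9.81 / 1000 = 12.3606 kN/m³.
With the apex down, the centroid sits h/3 = 1.6/3 = 0.533333 m below the base (the top edge), so the centroid depth is h_c = 0.533333 m.
A = ½ × 2.84 × 1.6 = 2.272 m².
Resultant F = γ·h_c·A = 12.3606 × 0.533333 × 2.272 = 14.9777 kN.

F ≈ 15 kN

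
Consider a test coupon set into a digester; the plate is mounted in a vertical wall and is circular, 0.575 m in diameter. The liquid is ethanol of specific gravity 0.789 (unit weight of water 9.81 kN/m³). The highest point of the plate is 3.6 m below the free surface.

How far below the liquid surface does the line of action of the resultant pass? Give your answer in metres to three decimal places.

γ = 0.789 × 9.81 = 7.74009 kN/m³.
The centroid is at the centre, 0.2875 m below the top of the plate, so the centroid depth is h_c = 3.6 + 0.2875 = 3.8875 m.
A = π(0.2875)² = 0.259672 m².
Resultant F = γ·h_c·A = 7.74009 × 3.8875 × 0.259672 = 7.81343 kN.
I_c = πr⁴/4 = π × 0.2875⁴/4 = 0.00536588 m⁴.
Centre of pressure: y_p = y_c + I_c/(y_c·A) = 3.8875 + 0.00536588/(3.8875 × 0.259672) = 3.8875 + 0.00531552 = 3.89282 m along the plane.

h_p = 3.893 m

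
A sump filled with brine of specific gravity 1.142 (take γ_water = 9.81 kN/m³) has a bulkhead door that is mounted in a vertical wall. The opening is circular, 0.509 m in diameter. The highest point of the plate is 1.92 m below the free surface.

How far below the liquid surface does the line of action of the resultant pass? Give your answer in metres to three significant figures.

γ = 1.142 × 9.81 = 11.20302 kN/m³.
The centroid is at the centre, 0.2545 m below the top of the plate, so the centroid depth is h_c = 1.92 + 0.2545 = 2.1745 m.
A = π(0.2545)² = 0.203482 m².
Resultant F = γ·h_c·A = 11.20302 × 2.1745 × 0.203482 = 4.95702 kN.
I_c = πr⁴/4 = π × 0.2545⁴/4 = 0.00329489 m⁴.
Centre of pressure: y_p = y_c + I_c/(y_c·A) = 2.1745 + 0.00329489/(2.1745 × 0.203482) = 2.1745 + 0.00744656 = 2.18195 m along the plane.

h_p = 2.18 m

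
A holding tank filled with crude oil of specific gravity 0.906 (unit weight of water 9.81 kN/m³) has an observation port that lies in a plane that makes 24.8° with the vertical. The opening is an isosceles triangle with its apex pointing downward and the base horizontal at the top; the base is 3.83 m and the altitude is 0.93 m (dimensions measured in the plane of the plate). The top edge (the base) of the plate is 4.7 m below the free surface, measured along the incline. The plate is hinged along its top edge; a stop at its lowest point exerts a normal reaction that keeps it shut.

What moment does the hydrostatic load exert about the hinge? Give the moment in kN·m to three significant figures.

M ≈ 23.0 kN·m

γ = 0.906 × 9.81 = 8.88786 kN/m³.
The plate makes 24.8° with the vertical, i.e. θ = 90° − 24.8° = 65.2° to the horizontal. Measuring y along the incline from the free-surface line, vertical depth h = y·sinθ with sinθ = 0.907777.
With the apex down, the centroid sits h/3 = 0.93/3 = 0.31 m below the base (the top edge), so y_c = 4.7 + 0.31 = 5.01 m and h_c = 5.01 × 0.907777 = 4.54796 m.
A = ½ × 3.83 × 0.93 = 1.78095 m².
Resultant F = γ·h_c·A = 8.88786 × 4.54796 × 1.78095 = 71.9889 kN.
I_c = b·h³/36 = 3.83 × 0.93³/36 = 0.0855746 m⁴.
Centre of pressure: y_p = y_c + I_c/(y_c·A) = 5.01 + 0.0855746/(5.01 × 1.78095) = 5.01 + 0.00959081 = 5.01959 m along the plane.
The resultant acts 0.31 + 0.00959081 = 0.319591 m (along the plate) below the hinge at the top edge, so the moment about the hinge is M = F × 0.319591 = 71.9889 × 0.319591 = 23.007 kN·m.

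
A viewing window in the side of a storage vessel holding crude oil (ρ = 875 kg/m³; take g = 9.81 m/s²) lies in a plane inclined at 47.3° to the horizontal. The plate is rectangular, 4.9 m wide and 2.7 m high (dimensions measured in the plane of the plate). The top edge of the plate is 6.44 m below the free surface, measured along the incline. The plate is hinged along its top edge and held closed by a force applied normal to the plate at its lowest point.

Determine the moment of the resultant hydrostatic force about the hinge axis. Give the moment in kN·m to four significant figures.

M ≈ 928.4 kN·m

γ = ρg = 875 × 9.81 / 1000 = 8.58375 kN/m³.
Let θ = 47.3° be the plate's angle to the horizontal; measure y along the incline from where the plane meets the free surface. Vertical depth h = y·sinθ with sinθ = 0.734915.
The centroid lies 2.7/2 = 1.35 m below the top edge, so y_c = 6.44 + 1.35 = 7.79 m and h_c = 7.79 × 0.734915 = 5.72499 m.
A = 4.9 × 2.7 = 13.23 m².
Resultant F = γ·h_c·A = 8.58375 × 5.72499 × 13.23 = 650.147 kN.
I_c = b·h³/12 = 4.9 × 2.7³/12 = 8.03723 m⁴.
Centre of pressure: y_p = y_c + I_c/(y_c·A) = 7.79 + 8.03723/(7.79 × 13.23) = 7.79 + 0.0779846 = 7.86798 m along the plane.
The resultant acts 1.35 + 0.0779846 = 1.42798 m (along the plate) below the hinge at the top edge, so the moment about the hinge is M = F × 1.42798 = 650.147 × 1.42798 = 928.397 kN·m.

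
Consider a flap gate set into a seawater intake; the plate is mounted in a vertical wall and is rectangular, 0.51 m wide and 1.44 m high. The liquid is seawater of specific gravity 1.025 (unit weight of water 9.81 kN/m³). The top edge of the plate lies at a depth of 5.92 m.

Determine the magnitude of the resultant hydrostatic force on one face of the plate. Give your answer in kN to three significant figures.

γ = 1.025 × 9.81 = 10.05525 kN/m³.
The centroid lies 1.44/2 = 0.72 m below the top edge, so the centroid depth is h_c = 5.92 + 0.72 = 6.64 m.
A = 0.51 × 1.44 = 0.7344 m².
Resultant F = γ·h_c·A = 10.05525 × 6.64 × 0.7344 = 49.0336 kN.

F ≈ 49.0 kN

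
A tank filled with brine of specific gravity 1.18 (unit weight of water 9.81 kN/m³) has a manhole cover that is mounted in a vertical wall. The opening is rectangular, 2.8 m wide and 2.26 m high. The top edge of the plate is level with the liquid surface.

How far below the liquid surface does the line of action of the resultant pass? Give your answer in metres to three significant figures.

γ = 1.18 × 9.81 = 11.5758 kN/m³.
The centroid lies 2.26/2 = 1.13 m below the top edge, so the centroid depth is h_c = 1.13 m.
A = 2.8 × 2.26 = 6.328 m².
Resultant F = γ·h_c·A = 11.5758 × 1.13 × 6.328 = 82.7744 kN.
I_c = b·h³/12 = 2.8 × 2.26³/12 = 2.69341 m⁴.
Centre of pressure: y_p = y_c + I_c/(y_c·A) = 1.13 + 2.69341/(1.13 × 6.328) = 1.13 + 0.376667 = 1.50667 m along the plane.

h_p = 1.51 m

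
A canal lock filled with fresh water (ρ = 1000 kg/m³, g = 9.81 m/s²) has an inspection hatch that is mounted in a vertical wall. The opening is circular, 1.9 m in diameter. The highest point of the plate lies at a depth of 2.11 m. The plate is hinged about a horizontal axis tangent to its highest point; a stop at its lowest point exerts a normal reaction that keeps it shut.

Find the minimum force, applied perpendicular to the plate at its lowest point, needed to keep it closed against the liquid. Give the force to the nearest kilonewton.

γ = ρg = 1000 × 9.81 = 9810 N/m³ = 9.81 kN/m³.
The centroid is at the centre, 0.95 m below the top of the plate, so the centroid depth is h_c = 2.11 + 0.95 = 3.06 m.
A = π(0.95)² = 2.83529 m².
Resultant F = γ·h_c·A = 9.81 × 3.06 × 2.83529 = 85.1114 kN.
I_c = πr⁴/4 = π × 0.95⁴/4 = 0.639712 m⁴.
Centre of pressure: y_p = y_c + I_c/(y_c·A) = 3.06 + 0.639712/(3.06 × 2.83529) = 3.06 + 0.0737336 = 3.13373 m along the plane.
The resultant acts 0.95 + 0.0737336 = 1.02373 m (along the plate) below the hinge at the top edge, so the moment about the hinge is M = F × 1.02373 = 85.1114 × 1.02373 = 87.1311 kN·m.
A normal force at the bottom, 1.9 m from the hinge, must supply this moment: P = 87.1311/1.9 = 45.8585 kN.

P ≈ 46 kN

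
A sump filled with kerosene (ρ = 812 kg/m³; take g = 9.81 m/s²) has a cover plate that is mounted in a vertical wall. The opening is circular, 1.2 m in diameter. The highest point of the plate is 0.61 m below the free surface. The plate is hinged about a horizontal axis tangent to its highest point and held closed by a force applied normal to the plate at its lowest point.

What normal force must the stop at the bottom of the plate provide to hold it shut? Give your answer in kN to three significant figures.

γ = ρg = 812 × 9.81 / 1000 = 7.96572 kN/m³.
The centroid is at the centre, 0.6 m below the top of the plate, so the centroid depth is h_c = 0.61 + 0.6 = 1.21 m.
A = π(0.6)² = 1.13097 m².
Resultant F = γ·h_c·A = 7.96572 × 1.21 × 1.13097 = 10.9009 kN.
I_c = πr⁴/4 = π × 0.6⁴/4 = 0.101788 m⁴.
Centre of pressure: y_p = y_c + I_c/(y_c·A) = 1.21 + 0.101788/(1.21 × 1.13097) = 1.21 + 0.0743807 = 1.28438 m along the plane.
The resultant acts 0.6 + 0.0743807 = 0.674381 m (along the plate) below the hinge at the top edge, so the moment about the hinge is M = F × 0.674381 = 10.9009 × 0.674381 = 7.35136 kN·m.
A normal force at the bottom, 1.2 m from the hinge, must supply this moment: P = 7.35136/1.2 = 6.12613 kN.

P ≈ 6.13 kN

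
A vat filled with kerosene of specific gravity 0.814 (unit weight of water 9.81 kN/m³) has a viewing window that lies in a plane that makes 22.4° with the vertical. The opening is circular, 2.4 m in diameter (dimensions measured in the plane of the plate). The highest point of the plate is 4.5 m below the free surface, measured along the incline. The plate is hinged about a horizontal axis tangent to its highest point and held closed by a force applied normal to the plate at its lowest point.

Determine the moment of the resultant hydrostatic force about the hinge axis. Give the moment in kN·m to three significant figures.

M ≈ 240 kN·m

γ = 0.814 × 9.81 = 7.98534 kN/m³.
The plate makes 22.4° with the vertical, i.e. θ = 90° − 22.4° = 67.6° to the horizontal. Measuring y along the incline from the free-surface line, vertical depth h = y·sinθ with sinθ = 0.924546.
The centroid is at the centre, 1.2 m below the top of the plate, so y_c = 4.5 + 1.2 = 5.7 m and h_c = 5.7 × 0.924546 = 5.26991 m.
A = π(1.2)² = 4.52389 m².
Resultant F = γ·h_c·A = 7.98534 × 5.26991 × 4.52389 = 190.374 kN.
I_c = πr⁴/4 = π × 1.2⁴/4 = 1.6286 m⁴.
Centre of pressure: y_p = y_c + I_c/(y_c·A) = 5.7 + 1.6286/(5.7 × 4.52389) = 5.7 + 0.0631579 = 5.76316 m along the plane.
The resultant acts 1.2 + 0.0631579 = 1.26316 m (along the plate) below the hinge at the top edge, so the moment about the hinge is M = F × 1.26316 = 190.374 × 1.26316 = 240.473 kN·m.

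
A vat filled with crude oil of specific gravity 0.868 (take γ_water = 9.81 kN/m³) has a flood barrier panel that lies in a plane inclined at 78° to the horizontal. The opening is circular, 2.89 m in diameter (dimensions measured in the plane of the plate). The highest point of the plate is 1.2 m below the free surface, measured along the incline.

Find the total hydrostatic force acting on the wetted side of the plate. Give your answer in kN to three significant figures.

γ = 0.868 × 9.81 = 8.51508 kN/m³.
Let θ = 78° be the plate's angle to the horizontal; measure y along the incline from where the plane meets the free surface. Vertical depth h = y·sinθ with sinθ = 0.978148.
The centroid is at the centre, 1.445 m below the top of the plate, so y_c = 1.2 + 1.445 = 2.645 m and h_c = 2.645 × 0.978148 = 2.5872 m.
A = π(1.445)² = 6.55972 m².
Resultant F = γ·h_c·A = 8.51508 × 2.5872 × 6.55972 = 144.512 kN.

F ≈ 145 kN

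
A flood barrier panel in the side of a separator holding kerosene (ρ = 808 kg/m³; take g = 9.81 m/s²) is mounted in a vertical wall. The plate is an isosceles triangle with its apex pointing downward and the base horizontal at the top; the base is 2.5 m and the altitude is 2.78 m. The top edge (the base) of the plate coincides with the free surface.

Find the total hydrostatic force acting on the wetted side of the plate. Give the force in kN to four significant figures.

F ≈ 25.52 kN

γ = ρg = 808 × 9.81 / 1000 = 7.92648 kN/m³.
With the apex down, the centroid sits h/3 = 2.78/3 = 0.926667 m below the base (the top edge), so the centroid depth is h_c = 0.926667 m.
A = ½ × 2.5 × 2.78 = 3.475 m².
Resultant F = γ·h_c·A = 7.92648 × 0.926667 × 3.475 = 25.5246 kN.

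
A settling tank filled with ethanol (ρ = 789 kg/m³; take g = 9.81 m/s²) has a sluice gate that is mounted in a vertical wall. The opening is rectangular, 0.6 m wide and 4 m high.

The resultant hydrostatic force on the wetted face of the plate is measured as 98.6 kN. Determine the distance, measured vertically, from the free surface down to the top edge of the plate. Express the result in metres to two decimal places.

d_top ≈ 3.31 m

γ = ρg = 789 × 9.81 / 1000 = 7.74009 kN/m³.
A = 0.6 × 4 = 2.4 m².
From F = γ·h_c·A, the centroid depth is h_c = 98.6/(7.74009 × 2.4) = 5.30786 m.
The centroid lies 4/2 = 2 m below the top edge, so the top edge sits at h_top = 5.30786 − 2 = 3.30786 m below the surface.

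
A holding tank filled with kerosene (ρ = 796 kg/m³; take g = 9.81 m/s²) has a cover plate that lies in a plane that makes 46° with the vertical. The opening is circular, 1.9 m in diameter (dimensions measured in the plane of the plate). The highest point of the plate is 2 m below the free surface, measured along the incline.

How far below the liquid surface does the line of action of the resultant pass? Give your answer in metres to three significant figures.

h_p = 2.10 m

γ = ρg = 796 × 9.81 / 1000 = 7.80876 kN/m³.
The plate makes 46° with the vertical, i.e. θ = 90° − 46° = 44° to the horizontal. Measuring y along the incline from the free-surface line, vertical depth h = y·sinθ with sinθ = 0.694658.
The centroid is at the centre, 0.95 m below the top of the plate, so y_c = 2 + 0.95 = 2.95 m and h_c = 2.95 × 0.694658 = 2.04924 m.
A = π(0.95)² = 2.83529 m².
Resultant F = γ·h_c·A = 7.80876 × 2.04924 × 2.83529 = 45.3704 kN.
I_c = πr⁴/4 = π × 0.95⁴/4 = 0.639712 m⁴.
Centre of pressure: y_p = y_c + I_c/(y_c·A) = 2.95 + 0.639712/(2.95 × 2.83529) = 2.95 + 0.076483 = 3.02648 m along the plane.
Vertically, h_p = y_p·sinθ = 3.02648 × 0.694658 = 2.10237 m.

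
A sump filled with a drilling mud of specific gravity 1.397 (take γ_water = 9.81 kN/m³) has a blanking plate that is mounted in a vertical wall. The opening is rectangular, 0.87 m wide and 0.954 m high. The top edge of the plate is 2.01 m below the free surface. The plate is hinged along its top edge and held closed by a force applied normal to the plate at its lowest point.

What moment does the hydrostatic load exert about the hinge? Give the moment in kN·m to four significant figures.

M ≈ 14.36 kN·m

γ = 1.397 × 9.81 = 13.70457 kN/m³.
The centroid lies 0.954/2 = 0.477 m below the top edge, so the centroid depth is h_c = 2.01 + 0.477 = 2.487 m.
A = 0.87 × 0.954 = 0.82998 m².
Resultant F = γ·h_c·A = 13.70457 × 2.487 × 0.82998 = 28.2884 kN.
I_c = b·h³/12 = 0.87 × 0.954³/12 = 0.0629482 m⁴.
Centre of pressure: y_p = y_c + I_c/(y_c·A) = 2.487 + 0.0629482/(2.487 × 0.82998) = 2.487 + 0.0304958 = 2.5175 m along the plane.
The resultant acts 0.477 + 0.0304958 = 0.507496 m (along the plate) below the hinge at the top edge, so the moment about the hinge is M = F × 0.507496 = 28.2884 × 0.507496 = 14.3562 kN·m.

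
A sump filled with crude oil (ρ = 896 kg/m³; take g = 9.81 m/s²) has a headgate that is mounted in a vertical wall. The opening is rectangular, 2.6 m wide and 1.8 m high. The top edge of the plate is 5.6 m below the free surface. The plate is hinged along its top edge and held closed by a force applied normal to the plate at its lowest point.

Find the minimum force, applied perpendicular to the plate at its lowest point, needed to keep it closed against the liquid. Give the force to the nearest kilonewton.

P ≈ 140 kN

γ = ρg = 896 × 9.81 / 1000 = 8.78976 kN/m³.
The centroid lies 1.8/2 = 0.9 m below the top edge, so the centroid depth is h_c = 5.6 + 0.9 = 6.5 m.
A = 2.6 × 1.8 = 4.68 m².
Resultant F = γ·h_c·A = 8.78976 × 6.5 × 4.68 = 267.384 kN.
I_c = b·h³/12 = 2.6 × 1.8³/12 = 1.2636 m⁴.
Centre of pressure: y_p = y_c + I_c/(y_c·A) = 6.5 + 1.2636/(6.5 × 4.68) = 6.5 + 0.0415385 = 6.54154 m along the plane.
The resultant acts 0.9 + 0.0415385 = 0.941539 m (along the plate) below the hinge at the top edge, so the moment about the hinge is M = F × 0.941539 = 267.384 × 0.941539 = 251.752 kN·m.
A normal force at the bottom, 1.8 m from the hinge, must supply this moment: P = 251.752/1.8 = 139.862 kN.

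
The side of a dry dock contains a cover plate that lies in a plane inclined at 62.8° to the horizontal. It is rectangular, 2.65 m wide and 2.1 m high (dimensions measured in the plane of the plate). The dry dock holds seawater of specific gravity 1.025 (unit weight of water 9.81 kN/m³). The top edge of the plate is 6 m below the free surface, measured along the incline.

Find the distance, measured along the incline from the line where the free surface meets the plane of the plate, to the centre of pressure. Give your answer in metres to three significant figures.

γ = 1.025 × 9.81 = 10.05525 kN/m³.
Let θ = 62.8° be the plate's angle to the horizontal; measure y along the incline from where the plane meets the free surface. Vertical depth h = y·sinθ with sinθ = 0.889416.
The centroid lies 2.1/2 = 1.05 m below the top edge, so y_c = 6 + 1.05 = 7.05 m and h_c = 7.05 × 0.889416 = 6.27038 m.
A = 2.65 × 2.1 = 5.565 m².
Resultant F = γ·h_c·A = 10.05525 × 6.27038 × 5.565 = 350.875 kN.
I_c = b·h³/12 = 2.65 × 2.1³/12 = 2.04514 m⁴.
Centre of pressure: y_p = y_c + I_c/(y_c·A) = 7.05 + 2.04514/(7.05 × 5.565) = 7.05 + 0.0521277 = 7.10213 m along the plane.

y_p = 7.10 m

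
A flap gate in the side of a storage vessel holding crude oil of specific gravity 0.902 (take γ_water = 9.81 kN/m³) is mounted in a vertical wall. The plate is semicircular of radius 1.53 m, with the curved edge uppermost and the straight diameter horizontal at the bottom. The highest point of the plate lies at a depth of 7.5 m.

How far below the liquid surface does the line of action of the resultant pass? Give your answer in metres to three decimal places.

γ = 0.902 × 9.81 = 8.84862 kN/m³.
The centroid lies 4r/(3π) = 0.649352 m above the diameter, so r − 4r/(3π) = 1.53 − 0.649352 = 0.880648 m below the topmost point, so the centroid depth is h_c = 7.5 + 0.880648 = 8.38065 m.
A = πr²/2 = π × 1.53²/2 = 3.67708 m².
Resultant F = γ·h_c·A = 8.84862 × 8.38065 × 3.67708 = 272.682 kN.
I_c = (π/8 − 8/(9π))·r⁴ = 0.109757 × 1.53⁴ = 0.601448 m⁴.
Centre of pressure: y_p = y_c + I_c/(y_c·A) = 8.38065 + 0.601448/(8.38065 × 3.67708) = 8.38065 + 0.0195172 = 8.40017 m along the plane.

h_p = 8.400 m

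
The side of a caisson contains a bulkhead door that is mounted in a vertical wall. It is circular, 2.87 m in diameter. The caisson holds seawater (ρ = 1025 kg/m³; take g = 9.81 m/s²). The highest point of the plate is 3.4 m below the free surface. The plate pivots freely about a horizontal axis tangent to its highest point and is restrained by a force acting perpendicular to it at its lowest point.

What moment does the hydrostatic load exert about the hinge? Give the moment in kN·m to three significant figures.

M ≈ 485 kN·m

γ = ρg = 1025 × 9.81 / 1000 = 10.05525 kN/m³.
The centroid is at the centre, 1.435 m below the top of the plate, so the centroid depth is h_c = 3.4 + 1.435 = 4.835 m.
A = π(1.435)² = 6.46925 m².
Resultant F = γ·h_c·A = 10.05525 × 4.835 × 6.46925 = 314.516 kN.
I_c = πr⁴/4 = π × 1.435⁴/4 = 3.33041 m⁴.
Centre of pressure: y_p = y_c + I_c/(y_c·A) = 4.835 + 3.33041/(4.835 × 6.46925) = 4.835 + 0.106475 = 4.94147 m along the plane.
The resultant acts 1.435 + 0.106475 = 1.54148 m (along the plate) below the hinge at the top edge, so the moment about the hinge is M = F × 1.54148 = 314.516 × 1.54148 = 484.82 kN·m.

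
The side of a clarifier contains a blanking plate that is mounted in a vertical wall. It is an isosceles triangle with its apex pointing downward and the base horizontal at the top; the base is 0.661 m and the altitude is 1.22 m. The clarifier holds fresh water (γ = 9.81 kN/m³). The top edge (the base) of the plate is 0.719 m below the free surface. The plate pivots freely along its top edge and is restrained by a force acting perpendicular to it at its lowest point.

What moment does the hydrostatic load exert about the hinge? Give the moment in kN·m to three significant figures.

M ≈ 2.14 kN·m

γ = 9.81 kN/m³.
With the apex down, the centroid sits h/3 = 1.22/3 = 0.406667 m below the base (the top edge), so the centroid depth is h_c = 0.719 + 0.406667 = 1.12567 m.
A = ½ × 0.661 × 1.22 = 0.40321 m².
Resultant F = γ·h_c·A = 9.81 × 1.12567 × 0.40321 = 4.45258 kN.
I_c = b·h³/36 = 0.661 × 1.22³/36 = 0.033341 m⁴.
Centre of pressure: y_p = y_c + I_c/(y_c·A) = 1.12567 + 0.033341/(1.12567 × 0.40321) = 1.12567 + 0.0734575 = 1.19913 m along the plane.
The resultant acts 0.406667 + 0.0734575 = 0.480125 m (along the plate) below the hinge at the top edge, so the moment about the hinge is M = F × 0.480125 = 4.45258 × 0.480125 = 2.13779 kN·m.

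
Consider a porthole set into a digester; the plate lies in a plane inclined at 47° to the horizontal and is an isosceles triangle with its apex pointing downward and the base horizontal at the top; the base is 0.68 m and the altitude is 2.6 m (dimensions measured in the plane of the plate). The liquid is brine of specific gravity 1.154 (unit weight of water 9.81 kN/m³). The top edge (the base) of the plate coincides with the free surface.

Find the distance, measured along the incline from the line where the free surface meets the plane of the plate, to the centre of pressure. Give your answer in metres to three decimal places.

γ = 1.154 × 9.81 = 11.32074 kN/m³.
Let θ = 47° be the plate's angle to the horizontal; measure y along the incline from where the plane meets the free surface. Vertical depth h = y·sinθ with sinθ = 0.731354.
With the apex down, the centroid sits h/3 = 2.6/3 = 0.866667 m below the base (the top edge), so y_c = 0.866667 m and h_c = 0.866667 × 0.731354 = 0.63384 m.
A = ½ × 0.68 × 2.6 = 0.884 m².
Resultant F = γ·h_c·A = 11.32074 × 0.63384 × 0.884 = 6.34318 kN.
I_c = b·h³/36 = 0.68 × 2.6³/36 = 0.331991 m⁴.
Centre of pressure: y_p = y_c + I_c/(y_c·A) = 0.866667 + 0.331991/(0.866667 × 0.884) = 0.866667 + 0.433333 = 1.3 m along the plane.

y_p = 1.300 m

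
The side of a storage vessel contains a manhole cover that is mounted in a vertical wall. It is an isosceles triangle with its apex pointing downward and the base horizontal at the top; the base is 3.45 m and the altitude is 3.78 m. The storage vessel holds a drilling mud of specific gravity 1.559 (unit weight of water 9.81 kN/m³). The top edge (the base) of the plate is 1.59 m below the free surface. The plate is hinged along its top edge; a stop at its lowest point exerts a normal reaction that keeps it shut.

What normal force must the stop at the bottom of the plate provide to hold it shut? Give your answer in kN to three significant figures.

P ≈ 116 kN

γ = 1.559 × 9.81 = 15.29379 kN/m³.
With the apex down, the centroid sits h/3 = 3.78/3 = 1.26 m below the base (the top edge), so the centroid depth is h_c = 1.59 + 1.26 = 2.85 m.
A = ½ × 3.45 × 3.78 = 6.5205 m².
Resultant F = γ·h_c·A = 15.29379 × 2.85 × 6.5205 = 284.211 kN.
I_c = b·h³/36 = 3.45 × 3.78³/36 = 5.17597 m⁴.
Centre of pressure: y_p = y_c + I_c/(y_c·A) = 2.85 + 5.17597/(2.85 × 6.5205) = 2.85 + 0.278526 = 3.12853 m along the plane.
The resultant acts 1.26 + 0.278526 = 1.53853 m (along the plate) below the hinge at the top edge, so the moment about the hinge is M = F × 1.53853 = 284.211 × 1.53853 = 437.267 kN·m.
A normal force at the bottom, 3.78 m from the hinge, must supply this moment: P = 437.267/3.78 = 115.679 kN.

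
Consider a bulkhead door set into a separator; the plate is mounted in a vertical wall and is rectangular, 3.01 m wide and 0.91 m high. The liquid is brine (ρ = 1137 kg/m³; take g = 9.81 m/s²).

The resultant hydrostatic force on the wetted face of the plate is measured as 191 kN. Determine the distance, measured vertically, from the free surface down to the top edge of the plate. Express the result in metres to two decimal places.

d_top ≈ 5.80 m

γ = ρg = 1137 × 9.81 / 1000 = 11.15397 kN/m³.
A = 3.01 × 0.91 = 2.7391 m².
From F = γ·h_c·A, the centroid depth is h_c = 191/(11.15397 × 2.7391) = 6.25167 m.
The centroid lies 0.91/2 = 0.455 m below the top edge, so the top edge sits at h_top = 6.25167 − 0.455 = 5.79667 m below the surface.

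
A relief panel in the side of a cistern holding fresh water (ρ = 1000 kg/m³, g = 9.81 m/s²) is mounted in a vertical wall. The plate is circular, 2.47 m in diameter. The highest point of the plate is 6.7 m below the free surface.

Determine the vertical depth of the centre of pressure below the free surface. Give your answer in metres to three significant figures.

γ = ρg = 1000 × 9.81 = 9810 N/m³ = 9.81 kN/m³.
The centroid is at the centre, 1.235 m below the top of the plate, so the centroid depth is h_c = 6.7 + 1.235 = 7.935 m.
A = π(1.235)² = 4.79164 m².
Resultant F = γ·h_c·A = 9.81 × 7.935 × 4.79164 = 372.993 kN.
I_c = πr⁴/4 = π × 1.235⁴/4 = 1.82708 m⁴.
Centre of pressure: y_p = y_c + I_c/(y_c·A) = 7.935 + 1.82708/(7.935 × 4.79164) = 7.935 + 0.0480537 = 7.98305 m along the plane.

h_p = 7.98 m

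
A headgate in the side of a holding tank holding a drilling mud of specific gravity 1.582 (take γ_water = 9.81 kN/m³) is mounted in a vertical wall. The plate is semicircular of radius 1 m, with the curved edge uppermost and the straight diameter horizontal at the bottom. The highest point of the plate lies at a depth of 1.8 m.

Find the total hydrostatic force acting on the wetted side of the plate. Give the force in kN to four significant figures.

F ≈ 57.91 kN

γ = 1.582 × 9.81 = 15.51942 kN/m³.
The centroid lies 4r/(3π) = 0.424413 m above the diameter, so r − 4r/(3π) = 1 − 0.424413 = 0.575587 m below the topmost point, so the centroid depth is h_c = 1.8 + 0.575587 = 2.37559 m.
A = πr²/2 = π × 1²/2 = 1.5708 m².
Resultant F = γ·h_c·A = 15.51942 × 2.37559 × 1.5708 = 57.9119 kN.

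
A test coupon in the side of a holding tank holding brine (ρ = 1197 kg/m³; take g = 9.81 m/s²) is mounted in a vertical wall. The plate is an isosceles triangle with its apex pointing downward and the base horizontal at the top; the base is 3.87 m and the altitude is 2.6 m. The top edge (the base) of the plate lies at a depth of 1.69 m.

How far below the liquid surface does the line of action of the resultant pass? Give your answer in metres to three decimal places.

h_p = 2.704 m

γ = ρg = 1197 × 9.81 / 1000 = 11.74257 kN/m³.
With the apex down, the centroid sits h/3 = 2.6/3 = 0.866667 m below the base (the top edge), so the centroid depth is h_c = 1.69 + 0.866667 = 2.55667 m.
A = ½ × 3.87 × 2.6 = 5.031 m².
Resultant F = γ·h_c·A = 11.74257 × 2.55667 × 5.031 = 151.04 kN.
I_c = b·h³/36 = 3.87 × 2.6³/36 = 1.88942 m⁴.
Centre of pressure: y_p = y_c + I_c/(y_c·A) = 2.55667 + 1.88942/(2.55667 × 5.031) = 2.55667 + 0.146892 = 2.70356 m along the plane.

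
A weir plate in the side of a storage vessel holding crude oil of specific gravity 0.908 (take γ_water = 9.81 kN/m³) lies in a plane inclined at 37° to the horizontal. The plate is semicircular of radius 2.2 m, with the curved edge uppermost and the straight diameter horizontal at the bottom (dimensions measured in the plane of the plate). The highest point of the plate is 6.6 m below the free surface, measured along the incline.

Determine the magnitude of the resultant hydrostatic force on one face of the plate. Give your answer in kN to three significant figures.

F ≈ 321 kN

γ = 0.908 × 9.81 = 8.90748 kN/m³.
Let θ = 37° be the plate's angle to the horizontal; measure y along the incline from where the plane meets the free surface. Vertical depth h = y·sinθ with sinθ = 0.601815.
The centroid lies 4r/(3π) = 0.933709 m above the diameter, so r − 4r/(3π) = 2.2 − 0.933709 = 1.26629 m below the topmost point, so y_c = 6.6 + 1.26629 = 7.86629 m and h_c = 7.86629 × 0.601815 = 4.73405 m.
A = πr²/2 = π × 2.2²/2 = 7.60265 m².
Resultant F = γ·h_c·A = 8.90748 × 4.73405 × 7.60265 = 320.592 kN.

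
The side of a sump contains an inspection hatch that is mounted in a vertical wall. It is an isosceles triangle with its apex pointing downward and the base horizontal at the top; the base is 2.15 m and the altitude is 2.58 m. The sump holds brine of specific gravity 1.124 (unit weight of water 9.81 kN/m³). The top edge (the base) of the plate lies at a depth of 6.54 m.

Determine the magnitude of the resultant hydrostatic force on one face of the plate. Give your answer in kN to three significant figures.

F ≈ 226 kN

γ = 1.124 × 9.81 = 11.02644 kN/m³.
With the apex down, the centroid sits h/3 = 2.58/3 = 0.86 m below the base (the top edge), so the centroid depth is h_c = 6.54 + 0.86 = 7.4 m.
A = ½ × 2.15 × 2.58 = 2.7735 m².
Resultant F = γ·h_c·A = 11.02644 × 7.4 × 2.7735 = 226.306 kN.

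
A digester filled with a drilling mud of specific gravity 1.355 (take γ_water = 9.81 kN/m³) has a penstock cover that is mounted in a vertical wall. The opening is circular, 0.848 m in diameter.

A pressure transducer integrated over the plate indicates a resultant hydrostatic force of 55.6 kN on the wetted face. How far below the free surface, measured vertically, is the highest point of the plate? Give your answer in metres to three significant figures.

γ = 1.355 × 9.81 = 13.29255 kN/m³.
A = π(0.424)² = 0.564783 m².
From F = γ·h_c·A, the centroid depth is h_c = 55.6/(13.29255 × 0.564783) = 7.40602 m.
The centroid is at the centre, 0.424 m below the top of the plate, so the highest point sits at h_top = 7.40602 − 0.424 = 6.98202 m below the surface.

d_top ≈ 6.98 m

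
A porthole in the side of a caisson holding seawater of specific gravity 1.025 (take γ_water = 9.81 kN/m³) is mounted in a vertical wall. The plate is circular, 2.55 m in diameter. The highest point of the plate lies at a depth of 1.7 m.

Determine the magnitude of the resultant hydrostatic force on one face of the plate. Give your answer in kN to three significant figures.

γ = 1.025 × 9.81 = 10.05525 kN/m³.
The centroid is at the centre, 1.275 m below the top of the plate, so the centroid depth is h_c = 1.7 + 1.275 = 2.975 m.
A = π(1.275)² = 5.10705 m².
Resultant F = γ·h_c·A = 10.05525 × 2.975 × 5.10705 = 152.774 kN.

F ≈ 153 kN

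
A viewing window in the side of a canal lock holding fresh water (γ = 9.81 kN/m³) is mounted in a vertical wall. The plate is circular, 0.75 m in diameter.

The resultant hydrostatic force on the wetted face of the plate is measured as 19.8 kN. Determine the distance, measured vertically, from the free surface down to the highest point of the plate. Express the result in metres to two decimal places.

d_top ≈ 4.19 m

γ = 9.81 kN/m³.
A = π(0.375)² = 0.441786 m².
From F = γ·h_c·A, the centroid depth is h_c = 19.8/(9.81 × 0.441786) = 4.56861 m.
The centroid is at the centre, 0.375 m below the top of the plate, so the highest point sits at h_top = 4.56861 − 0.375 = 4.19361 m below the surface.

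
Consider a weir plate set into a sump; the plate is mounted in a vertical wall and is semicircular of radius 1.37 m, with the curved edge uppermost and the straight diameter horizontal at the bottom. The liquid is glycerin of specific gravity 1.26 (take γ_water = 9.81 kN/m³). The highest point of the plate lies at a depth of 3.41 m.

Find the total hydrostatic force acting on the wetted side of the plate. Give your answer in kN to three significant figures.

F ≈ 153 kN

γ = 1.26 × 9.81 = 12.3606 kN/m³.
The centroid lies 4r/(3π) = 0.581446 m above the diameter, so r − 4r/(3π) = 1.37 − 0.581446 = 0.788554 m below the topmost point, so the centroid depth is h_c = 3.41 + 0.788554 = 4.19855 m.
A = πr²/2 = π × 1.37²/2 = 2.94823 m².
Resultant F = γ·h_c·A = 12.3606 × 4.19855 × 2.94823 = 153.003 kN.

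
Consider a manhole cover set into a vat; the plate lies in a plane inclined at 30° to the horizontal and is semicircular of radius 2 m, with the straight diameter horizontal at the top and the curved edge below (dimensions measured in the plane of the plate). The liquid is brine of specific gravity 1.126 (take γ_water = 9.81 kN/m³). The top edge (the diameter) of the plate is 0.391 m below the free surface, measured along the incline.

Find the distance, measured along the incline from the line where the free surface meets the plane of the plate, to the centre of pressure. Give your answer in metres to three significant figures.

y_p = 1.47 m

γ = 1.126 × 9.81 = 11.04606 kN/m³.
Let θ = 30° be the plate's angle to the horizontal; measure y along the incline from where the plane meets the free surface. Vertical depth h = y·sinθ with sinθ = 0.500000.
The centroid of a semicircle lies 4r/(3π) = 0.848826 m from the diameter, here below the top edge, so y_c = 0.391 + 0.848826 = 1.23983 m and h_c = 1.23983 × 0.500000 = 0.619915 m.
A = πr²/2 = π × 2²/2 = 6.28319 m².
Resultant F = γ·h_c·A = 11.04606 × 0.619915 × 6.28319 = 43.0249 kN.
I_c = (π/8 − 8/(9π))·r⁴ = 0.109757 × 2⁴ = 1.75611 m⁴.
Centre of pressure: y_p = y_c + I_c/(y_c·A) = 1.23983 + 1.75611/(1.23983 × 6.28319) = 1.23983 + 0.225429 = 1.46526 m along the plane.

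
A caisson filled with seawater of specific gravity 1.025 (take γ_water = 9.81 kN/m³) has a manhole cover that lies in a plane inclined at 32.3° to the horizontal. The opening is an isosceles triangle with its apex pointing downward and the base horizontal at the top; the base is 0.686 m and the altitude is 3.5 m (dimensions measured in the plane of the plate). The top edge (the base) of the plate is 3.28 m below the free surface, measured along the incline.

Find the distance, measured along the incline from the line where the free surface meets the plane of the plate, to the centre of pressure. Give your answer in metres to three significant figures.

y_p = 4.60 m

γ = 1.025 × 9.81 = 10.05525 kN/m³.
Let θ = 32.3° be the plate's angle to the horizontal; measure y along the incline from where the plane meets the free surface. Vertical depth h = y·sinθ with sinθ = 0.534352.
With the apex down, the centroid sits h/3 = 3.5/3 = 1.16667 m below the base (the top edge), so y_c = 3.28 + 1.16667 = 4.44667 m and h_c = 4.44667 × 0.534352 = 2.37609 m.
A = ½ × 0.686 × 3.5 = 1.2005 m².
Resultant F = γ·h_c·A = 10.05525 × 2.37609 × 1.2005 = 28.6826 kN.
I_c = b·h³/36 = 0.686 × 3.5³/36 = 0.817007 m⁴.
Centre of pressure: y_p = y_c + I_c/(y_c·A) = 4.44667 + 0.817007/(4.44667 × 1.2005) = 4.44667 + 0.153048 = 4.59972 m along the plane.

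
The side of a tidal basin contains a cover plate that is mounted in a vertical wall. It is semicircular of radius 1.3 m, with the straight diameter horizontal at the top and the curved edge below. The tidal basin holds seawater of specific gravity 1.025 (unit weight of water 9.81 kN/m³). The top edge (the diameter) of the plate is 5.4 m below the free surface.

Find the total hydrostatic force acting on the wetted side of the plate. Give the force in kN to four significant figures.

F ≈ 158.9 kN

γ = 1.025 × 9.81 = 10.05525 kN/m³.
The centroid of a semicircle lies 4r/(3π) = 0.551737 m from the diameter, here below the top edge, so the centroid depth is h_c = 5.4 + 0.551737 = 5.95174 m.
A = πr²/2 = π × 1.3²/2 = 2.65465 m².
Resultant F = γ·h_c·A = 10.05525 × 5.95174 × 2.65465 = 158.871 kN.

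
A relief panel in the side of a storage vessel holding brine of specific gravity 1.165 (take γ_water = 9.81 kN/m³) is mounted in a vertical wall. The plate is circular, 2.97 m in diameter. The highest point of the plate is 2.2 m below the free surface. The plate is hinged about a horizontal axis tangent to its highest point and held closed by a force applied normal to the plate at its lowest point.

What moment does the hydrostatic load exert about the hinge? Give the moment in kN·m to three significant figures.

γ = 1.165 × 9.81 = 11.42865 kN/m³.
The centroid is at the centre, 1.485 m below the top of the plate, so the centroid depth is h_c = 2.2 + 1.485 = 3.685 m.
A = π(1.485)² = 6.92792 m².
Resultant F = γ·h_c·A = 11.42865 × 3.685 × 6.92792 = 291.766 kN.
I_c = πr⁴/4 = π × 1.485⁴/4 = 3.8194 m⁴.
Centre of pressure: y_p = y_c + I_c/(y_c·A) = 3.685 + 3.8194/(3.685 × 6.92792) = 3.685 + 0.149608 = 3.83461 m along the plane.
The resultant acts 1.485 + 0.149608 = 1.63461 m (along the plate) below the hinge at the top edge, so the moment about the hinge is M = F × 1.63461 = 291.766 × 1.63461 = 476.924 kN·m.

M ≈ 477 kN·m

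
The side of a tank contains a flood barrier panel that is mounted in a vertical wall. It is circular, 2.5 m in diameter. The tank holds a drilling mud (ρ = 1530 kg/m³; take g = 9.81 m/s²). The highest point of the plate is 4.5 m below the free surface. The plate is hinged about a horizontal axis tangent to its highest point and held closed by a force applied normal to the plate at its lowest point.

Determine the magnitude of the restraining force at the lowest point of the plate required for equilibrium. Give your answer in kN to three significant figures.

P ≈ 223 kN

γ = ρg = 1530 × 9.81 / 1000 = 15.0093 kN/m³.
The centroid is at the centre, 1.25 m below the top of the plate, so the centroid depth is h_c = 4.5 + 1.25 = 5.75 m.
A = π(1.25)² = 4.90874 m².
Resultant F = γ·h_c·A = 15.0093 × 5.75 × 4.90874 = 423.641 kN.
I_c = πr⁴/4 = π × 1.25⁴/4 = 1.91748 m⁴.
Centre of pressure: y_p = y_c + I_c/(y_c·A) = 5.75 + 1.91748/(5.75 × 4.90874) = 5.75 + 0.0679349 = 5.81793 m along the plane.
The resultant acts 1.25 + 0.0679349 = 1.31793 m (along the plate) below the hinge at the top edge, so the moment about the hinge is M = F × 1.31793 = 423.641 × 1.31793 = 558.329 kN·m.
A normal force at the bottom, 2.5 m from the hinge, must supply this moment: P = 558.329/2.5 = 223.332 kN.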